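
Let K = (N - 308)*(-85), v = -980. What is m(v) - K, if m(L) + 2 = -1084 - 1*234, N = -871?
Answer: -101535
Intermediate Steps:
m(L) = -1320 (m(L) = -2 + (-1084 - 1*234) = -2 + (-1084 - 234) = -2 - 1318 = -1320)
K = 100215 (K = (-871 - 308)*(-85) = -1179*(-85) = 100215)
m(v) - K = -1320 - 1*100215 = -1320 - 100215 = -101535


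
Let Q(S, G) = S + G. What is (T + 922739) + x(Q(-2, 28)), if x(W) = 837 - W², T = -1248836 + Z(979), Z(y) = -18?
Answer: -325954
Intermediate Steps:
Q(S, G) = G + S
T = -1248854 (T = -1248836 - 18 = -1248854)
(T + 922739) + x(Q(-2, 28)) = (-1248854 + 922739) + (837 - (28 - 2)²) = -326115 + (837 - 1*26²) = -326115 + (837 - 1*676) = -326115 + (837 - 676) = -326115 + 161 = -325954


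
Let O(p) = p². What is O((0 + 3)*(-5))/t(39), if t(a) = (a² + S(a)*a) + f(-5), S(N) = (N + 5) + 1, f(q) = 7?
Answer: 225/3283 ≈ 0.068535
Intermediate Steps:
S(N) = 6 + N (S(N) = (5 + N) + 1 = 6 + N)
t(a) = 7 + a² + a*(6 + a) (t(a) = (a² + (6 + a)*a) + 7 = (a² + a*(6 + a)) + 7 = 7 + a² + a*(6 + a))
O((0 + 3)*(-5))/t(39) = ((0 + 3)*(-5))²/(7 + 39² + 39*(6 + 39)) = (3*(-5))²/(7 + 1521 + 39*45) = (-15)²/(7 + 1521 + 1755) = 225/3283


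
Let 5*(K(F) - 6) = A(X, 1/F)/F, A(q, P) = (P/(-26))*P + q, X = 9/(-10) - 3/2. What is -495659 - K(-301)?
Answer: -8786200271974767/17726085650 ≈ -4.9567e+5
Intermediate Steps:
X = -12/5 (X = 9*(-⅒) - 3*½ = -9/10 - 3/2 = -12/5 ≈ -2.4000)
A(q, P) = q - P²/26 (A(q, P) = (P*(-1/26))*P + q = (-P/26)*P + q = -P²/26 + q = q - P²/26)
K(F) = 6 + (-12/5 - 1/(26*F²))/(5*F) (K(F) = 6 + ((-12/5 - 1/(26*F²))/F)/5 = 6 + (-12/5 - 1/(26*F²))/(5*F))
-495659 - K(-301) = -495659 - (6 - 12/25/(-301) - 1/130/(-301)³) = -495659 - (6 - 12/25*(-1/301) - 1/130*(-1/27270901)) = -495659 - (6 + 12/7525 + 1/3545217130) = -495659 - 1*106384781417/17726085650 = -495659 - 106384781417/17726085650 = -8786200271974767/17726085650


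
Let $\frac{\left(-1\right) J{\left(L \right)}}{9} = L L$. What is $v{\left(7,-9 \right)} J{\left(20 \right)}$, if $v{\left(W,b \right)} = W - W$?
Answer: $0$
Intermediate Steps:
$J{\left(L \right)} = - 9 L^{2}$ ($J{\left(L \right)} = - 9 L L = - 9 L^{2}$)
$v{\left(W,b \right)} = 0$
$v{\left(7,-9 \right)} J{\left(20 \right)} = 0 \left(- 9 \cdot 20^{2}\right) = 0 \left(\left(-9\right) 400\right) = 0 \left(-3600\right) = 0$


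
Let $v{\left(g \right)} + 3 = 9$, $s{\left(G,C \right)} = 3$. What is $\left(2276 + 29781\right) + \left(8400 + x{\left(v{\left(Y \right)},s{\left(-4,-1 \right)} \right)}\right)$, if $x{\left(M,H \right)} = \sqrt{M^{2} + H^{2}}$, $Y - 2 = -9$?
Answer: $40457 + 3 \sqrt{5} \approx 40464.0$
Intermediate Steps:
$Y = -7$ ($Y = 2 - 9 = -7$)
$v{\left(g \right)} = 6$ ($v{\left(g \right)} = -3 + 9 = 6$)
$x{\left(M,H \right)} = \sqrt{H^{2} + M^{2}}$
$\left(2276 + 29781\right) + \left(8400 + x{\left(v{\left(Y \right)},s{\left(-4,-1 \right)} \right)}\right) = \left(2276 + 29781\right) + \left(8400 + \sqrt{3^{2} + 6^{2}}\right) = 32057 + \left(8400 + \sqrt{9 + 36}\right) = 32057 + \left(8400 + \sqrt{45}\right) = 32057 + \left(8400 + 3 \sqrt{5}\right) = 40457 + 3 \sqrt{5}$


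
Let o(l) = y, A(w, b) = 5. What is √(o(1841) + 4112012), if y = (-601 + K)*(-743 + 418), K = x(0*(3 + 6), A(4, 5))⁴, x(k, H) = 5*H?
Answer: 2*I*√30661447 ≈ 11075.0*I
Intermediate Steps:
K = 390625 (K = (5*5)⁴ = 25⁴ = 390625)
y = -126757800 (y = (-601 + 390625)*(-743 + 418) = 390024*(-325) = -126757800)
o(l) = -126757800
√(o(1841) + 4112012) = √(-126757800 + 4112012) = √(-122645788) = 2*I*√30661447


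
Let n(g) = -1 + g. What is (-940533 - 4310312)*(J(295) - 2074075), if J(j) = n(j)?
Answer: 10889102594945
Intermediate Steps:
J(j) = -1 + j
(-940533 - 4310312)*(J(295) - 2074075) = (-940533 - 4310312)*((-1 + 295) - 2074075) = -5250845*(294 - 2074075) = -5250845*(-2073781) = 10889102594945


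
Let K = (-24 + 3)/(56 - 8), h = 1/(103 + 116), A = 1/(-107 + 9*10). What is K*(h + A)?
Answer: 707/29784 ≈ 0.023738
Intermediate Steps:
A = -1/17 (A = 1/(-107 + 90) = 1/(-17) = -1/17 ≈ -0.058824)
h = 1/219 ≈ 0.0045662
K = -7/16 (K = -21/48 = -21*1/48 = -7/16 ≈ -0.43750)
K*(h + A) = -7*(1/219 - 1/17)/16 = -7/16*(-202/3723) = 707/29784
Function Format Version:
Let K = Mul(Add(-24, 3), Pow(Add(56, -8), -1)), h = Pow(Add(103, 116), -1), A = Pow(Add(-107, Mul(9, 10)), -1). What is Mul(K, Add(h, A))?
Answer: Rational(707, 29784) ≈ 0.023738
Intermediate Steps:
A = Rational(-1, 17) (A = Pow(Add(-107, 90), -1) = Pow(-17, -1) = Rational(-1, 17) ≈ -0.058824)
h = Rational(1, 219) (h = Pow(219, -1) = Rational(1, 219) ≈ 0.0045662)
K = Rational(-7, 16) (K = Mul(-21, Pow(48, -1)) = Mul(-21, Rational(1, 48)) = Rational(-7, 16) ≈ -0.43750)
Mul(K, Add(h, A)) = Mul(Rational(-7, 16), Add(Rational(1, 219), Rational(-1, 17))) = Mul(Rational(-7, 16), Rational(-202, 3723)) = Rational(707, 29784)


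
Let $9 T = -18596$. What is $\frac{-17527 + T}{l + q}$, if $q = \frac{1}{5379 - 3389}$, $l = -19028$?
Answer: $\frac{350914610}{340791471} \approx 1.0297$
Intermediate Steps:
$T = - \frac{18596}{9}$ ($T = \frac{1}{9} \left(-18596\right) = - \frac{18596}{9} \approx -2066.2$)
$q = \frac{1}{1990} \approx 0.00050251$
$\frac{-17527 + T}{l + q} = \frac{-17527 - \frac{18596}{9}}{-19028 + \frac{1}{1990}} = - \frac{176339}{9 \left(- \frac{37865719}{1990}\right)} = \left(- \frac{176339}{9}\right) \left(- \frac{1990}{37865719}\right) = \frac{350914610}{340791471}$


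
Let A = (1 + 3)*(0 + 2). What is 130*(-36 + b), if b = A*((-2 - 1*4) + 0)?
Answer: -10920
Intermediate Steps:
A = 8 (A = 4*2 = 8)
b = -48 (b = 8*((-2 - 1*4) + 0) = 8*((-2 - 4) + 0) = 8*(-6 + 0) = 8*(-6) = -48)
130*(-36 + b) = 130*(-36 - 48) = 130*(-84) = -10920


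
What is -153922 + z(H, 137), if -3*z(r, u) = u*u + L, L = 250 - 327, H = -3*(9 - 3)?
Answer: -480458/3 ≈ -1.6015e+5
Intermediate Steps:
H = -18 (H = -3*6 = -18)
L = -77
z(r, u) = 77/3 - u²/3 (z(r, u) = -(u*u - 77)/3 = -(u² - 77)/3 = -(-77 + u²)/3 = 77/3 - u²/3)
-153922 + z(H, 137) = -153922 + (77/3 - ⅓*137²) = -153922 + (77/3 - ⅓*18769) = -153922 + (77/3 - 18769/3) = -153922 - 18692/3 = -480458/3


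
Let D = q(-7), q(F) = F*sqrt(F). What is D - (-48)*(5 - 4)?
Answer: 48 - 7*I*sqrt(7) ≈ 48.0 - 18.52*I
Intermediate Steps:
q(F) = F**(3/2)
D = -7*I*sqrt(7) (D = (-7)**(3/2) = -7*I*sqrt(7) ≈ -18.52*I)
D - (-48)*(5 - 4) = -7*I*sqrt(7) - (-48)*(5 - 4) = -7*I*sqrt(7) - (-48) = -7*I*sqrt(7) - 1*(-48) = -7*I*sqrt(7) + 48 = 48 - 7*I*sqrt(7)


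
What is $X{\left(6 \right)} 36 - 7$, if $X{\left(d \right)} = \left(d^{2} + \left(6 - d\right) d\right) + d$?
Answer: $1505$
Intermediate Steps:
$X{\left(d \right)} = d + d^{2} + d \left(6 - d\right)$ ($X{\left(d \right)} = \left(d^{2} + d \left(6 - d\right)\right) + d = d + d^{2} + d \left(6 - d\right)$)
$X{\left(6 \right)} 36 - 7 = 7 \cdot 6 \cdot 36 - 7 = 42 \cdot 36 - 7 = 1512 - 7 = 1505$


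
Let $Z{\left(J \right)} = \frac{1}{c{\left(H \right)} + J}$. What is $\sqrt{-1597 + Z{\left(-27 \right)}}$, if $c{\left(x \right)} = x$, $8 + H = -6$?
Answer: $\frac{i \sqrt{2684598}}{41} \approx 39.963 i$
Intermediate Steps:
$H = -14$ ($H = -8 - 6 = -14$)
$Z{\left(J \right)} = \frac{1}{-14 + J}$
$\sqrt{-1597 + Z{\left(-27 \right)}} = \sqrt{-1597 + \frac{1}{-14 - 27}} = \sqrt{-1597 + \frac{1}{-41}} = \sqrt{-1597 - \frac{1}{41}} = \sqrt{- \frac{65478}{41}} = \frac{i \sqrt{2684598}}{41}$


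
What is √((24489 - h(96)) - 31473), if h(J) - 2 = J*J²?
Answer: I*√891722 ≈ 944.31*I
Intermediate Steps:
h(J) = 2 + J³ (h(J) = 2 + J*J² = 2 + J³)
√((24489 - h(96)) - 31473) = √((24489 - (2 + 96³)) - 31473) = √((24489 - (2 + 884736)) - 31473) = √((24489 - 1*884738) - 31473) = √((24489 - 884738) - 31473) = √(-860249 - 31473) = √(-891722) = I*√891722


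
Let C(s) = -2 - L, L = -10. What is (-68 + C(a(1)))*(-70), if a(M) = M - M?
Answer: 4200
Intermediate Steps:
a(M) = 0
C(s) = 8 (C(s) = -2 - 1*(-10) = -2 + 10 = 8)
(-68 + C(a(1)))*(-70) = (-68 + 8)*(-70) = -60*(-70) = 4200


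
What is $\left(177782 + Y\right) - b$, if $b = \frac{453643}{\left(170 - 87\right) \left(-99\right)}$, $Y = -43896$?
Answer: $\frac{1100594905}{8217} \approx 1.3394 \cdot 10^{5}$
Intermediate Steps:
$b = - \frac{453643}{8217}$ ($b = \frac{453643}{83 \left(-99\right)} = \frac{453643}{-8217} = 453643 \left(- \frac{1}{8217}\right) = - \frac{453643}{8217} \approx -55.208$)
$\left(177782 + Y\right) - b = \left(177782 - 43896\right) - - \frac{453643}{8217} = 133886 + \frac{453643}{8217} = \frac{1100594905}{8217}$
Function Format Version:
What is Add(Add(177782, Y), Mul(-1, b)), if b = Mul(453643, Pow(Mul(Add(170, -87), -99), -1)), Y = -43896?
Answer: Rational(1100594905, 8217) ≈ 1.3394e+5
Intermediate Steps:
b = Rational(-453643, 8217) (b = Mul(453643, Pow(Mul(83, -99), -1)) = Mul(453643, Pow(-8217, -1)) = Mul(453643, Rational(-1, 8217)) = Rational(-453643, 8217) ≈ -55.208)
Add(Add(177782, Y), Mul(-1, b)) = Add(Add(177782, -43896), Mul(-1, Rational(-453643, 8217))) = Add(133886, Rational(453643, 8217)) = Rational(1100594905, 8217)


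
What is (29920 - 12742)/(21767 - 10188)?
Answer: 17178/11579 ≈ 1.4835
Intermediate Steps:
(29920 - 12742)/(21767 - 10188) = 17178/11579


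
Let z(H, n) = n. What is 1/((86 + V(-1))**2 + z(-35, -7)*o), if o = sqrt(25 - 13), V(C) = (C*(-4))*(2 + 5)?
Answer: 1083/14074619 + 7*sqrt(3)/84447714 ≈ 7.7091e-5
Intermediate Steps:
V(C) = -28*C (V(C) = -4*C*7 = -28*C)
o = 2*sqrt(3) (o = sqrt(12) = 2*sqrt(3) ≈ 3.4641)
1/((86 + V(-1))**2 + z(-35, -7)*o) = 1/((86 - 28*(-1))**2 - 14*sqrt(3)) = 1/((86 + 28)**2 - 14*sqrt(3)) = 1/(114**2 - 14*sqrt(3)) = 1/(12996 - 14*sqrt(3))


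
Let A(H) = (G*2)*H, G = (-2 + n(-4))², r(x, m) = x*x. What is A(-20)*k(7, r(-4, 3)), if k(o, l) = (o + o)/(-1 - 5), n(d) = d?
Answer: 3360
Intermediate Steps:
r(x, m) = x²
k(o, l) = -o/3 (k(o, l) = (2*o)/(-6) = (2*o)*(-⅙) = -o/3)
G = 36 (G = (-2 - 4)² = (-6)² = 36)
A(H) = 72*H (A(H) = (36*2)*H = 72*H)
A(-20)*k(7, r(-4, 3)) = (72*(-20))*(-⅓*7) = -1440*(-7/3) = 3360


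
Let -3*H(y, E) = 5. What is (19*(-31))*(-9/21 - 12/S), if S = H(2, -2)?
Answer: -139593/35 ≈ -3988.4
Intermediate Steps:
H(y, E) = -5/3 (H(y, E) = -1/3*5 = -5/3)
S = -5/3 ≈ -1.6667
(19*(-31))*(-9/21 - 12/S) = (19*(-31))*(-9/21 - 12/(-5/3)) = -589*(-9*1/21 - 12*(-3/5)) = -589*(-3/7 + 36/5) = -589*237/35 = -139593/35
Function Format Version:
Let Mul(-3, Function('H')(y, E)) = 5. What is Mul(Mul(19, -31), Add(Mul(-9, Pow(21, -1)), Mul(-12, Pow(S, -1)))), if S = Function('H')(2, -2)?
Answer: Rational(-139593, 35) ≈ -3988.4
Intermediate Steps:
Function('H')(y, E) = Rational(-5, 3) (Function('H')(y, E) = Mul(Rational(-1, 3), 5) = Rational(-5, 3))
S = Rational(-5, 3) ≈ -1.6667
Mul(Mul(19, -31), Add(Mul(-9, Pow(21, -1)), Mul(-12, Pow(S, -1)))) = Mul(Mul(19, -31), Add(Mul(-9, Pow(21, -1)), Mul(-12, Pow(Rational(-5, 3), -1)))) = Mul(-589, Add(Mul(-9, Rational(1, 21)), Mul(-12, Rational(-3, 5)))) = Mul(-589, Add(Rational(-3, 7), Rational(36, 5))) = Mul(-589, Rational(237, 35)) = Rational(-139593, 35)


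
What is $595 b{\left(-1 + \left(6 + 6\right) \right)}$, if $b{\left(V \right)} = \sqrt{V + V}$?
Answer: $595 \sqrt{22} \approx 2790.8$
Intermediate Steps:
$b{\left(V \right)} = \sqrt{2} \sqrt{V}$ ($b{\left(V \right)} = \sqrt{2 V} = \sqrt{2} \sqrt{V}$)
$595 b{\left(-1 + \left(6 + 6\right) \right)} = 595 \sqrt{2} \sqrt{-1 + \left(6 + 6\right)} = 595 \sqrt{2} \sqrt{-1 + 12} = 595 \sqrt{2} \sqrt{11} = 595 \sqrt{22}$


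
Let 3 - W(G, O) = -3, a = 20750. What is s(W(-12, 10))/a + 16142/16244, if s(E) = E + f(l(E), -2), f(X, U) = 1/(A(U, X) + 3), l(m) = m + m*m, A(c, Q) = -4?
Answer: 8375693/8426575 ≈ 0.99396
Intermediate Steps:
W(G, O) = 6 (W(G, O) = 3 - 1*(-3) = 3 + 3 = 6)
l(m) = m + m²
f(X, U) = -1 (f(X, U) = 1/(-4 + 3) = 1/(-1) = -1)
s(E) = -1 + E (s(E) = E - 1 = -1 + E)
s(W(-12, 10))/a + 16142/16244 = (-1 + 6)/20750 + 16142/16244 = 5*(1/20750) + 16142*(1/16244) = 1/4150 + 8071/8122 = 8375693/8426575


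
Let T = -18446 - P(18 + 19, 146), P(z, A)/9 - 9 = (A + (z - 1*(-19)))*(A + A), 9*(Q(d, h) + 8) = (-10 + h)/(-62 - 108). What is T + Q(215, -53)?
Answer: -93396463/170 ≈ -5.4939e+5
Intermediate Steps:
Q(d, h) = -1223/153 - h/1530 (Q(d, h) = -8 + ((-10 + h)/(-62 - 108))/9 = -8 + ((-10 + h)/(-170))/9 = -8 + ((-10 + h)*(-1/170))/9 = -8 + (1/17 - h/170)/9 = -8 + (1/153 - h/1530) = -1223/153 - h/1530)
P(z, A) = 81 + 18*A*(19 + A + z) (P(z, A) = 81 + 9*((A + (z - 1*(-19)))*(A + A)) = 81 + 9*((A + (z + 19))*(2*A)) = 81 + 9*((A + (19 + z))*(2*A)) = 81 + 9*((19 + A + z)*(2*A)) = 81 + 9*(2*A*(19 + A + z)) = 81 + 18*A*(19 + A + z))
T = -549383 (T = -18446 - (81 + 18*146² + 342*146 + 18*146*(18 + 19)) = -18446 - (81 + 18*21316 + 49932 + 18*146*37) = -18446 - (81 + 383688 + 49932 + 97236) = -18446 - 1*530937 = -18446 - 530937 = -549383)
T + Q(215, -53) = -549383 + (-1223/153 - 1/1530*(-53)) = -549383 + (-1223/153 + 53/1530) = -549383 - 1353/170 = -93396463/170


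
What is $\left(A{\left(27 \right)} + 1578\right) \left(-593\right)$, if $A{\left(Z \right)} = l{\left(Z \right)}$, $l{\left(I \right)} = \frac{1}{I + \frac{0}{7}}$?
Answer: $- \frac{25265951}{27} \approx -9.3578 \cdot 10^{5}$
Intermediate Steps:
$l{\left(I \right)} = \frac{1}{I}$ ($l{\left(I \right)} = \frac{1}{I + 0 \cdot \frac{1}{7}} = \frac{1}{I + 0} = \frac{1}{I}$)
$A{\left(Z \right)} = \frac{1}{Z}$
$\left(A{\left(27 \right)} + 1578\right) \left(-593\right) = \left(\frac{1}{27} + 1578\right) \left(-593\right) = \frac{42607}{27} \left(-593\right) = - \frac{25265951}{27}$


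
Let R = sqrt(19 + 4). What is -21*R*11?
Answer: -231*sqrt(23) ≈ -1107.8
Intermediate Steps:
R = sqrt(23) ≈ 4.7958
-21*R*11 = -21*sqrt(23)*11 = -231*sqrt(23)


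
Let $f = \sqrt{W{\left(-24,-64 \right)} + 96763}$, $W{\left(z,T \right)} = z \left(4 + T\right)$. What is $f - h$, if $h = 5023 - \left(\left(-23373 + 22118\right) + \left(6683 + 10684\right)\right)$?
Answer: $11089 + \sqrt{98203} \approx 11402.0$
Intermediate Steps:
$h = -11089$ ($h = 5023 - \left(-1255 + 17367\right) = 5023 - 16112 = -11089$)
$f = \sqrt{98203}$ ($f = \sqrt{- 24 \left(4 - 64\right) + 96763} = \sqrt{\left(-24\right) \left(-60\right) + 96763} = \sqrt{1440 + 96763} = \sqrt{98203} \approx 313.37$)
$f - h = \sqrt{98203} - -11089 = \sqrt{98203} + 11089 = 11089 + \sqrt{98203}$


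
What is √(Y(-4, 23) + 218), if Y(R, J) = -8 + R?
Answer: √206 ≈ 14.353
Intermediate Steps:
√(Y(-4, 23) + 218) = √((-8 - 4) + 218) = √(-12 + 218) = √206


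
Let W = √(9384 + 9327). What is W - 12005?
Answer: -12005 + 9*√231 ≈ -11868.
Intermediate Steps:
W = 9*√231 (W = √18711 = 9*√231 ≈ 136.79)
W - 12005 = 9*√231 - 12005 = -12005 + 9*√231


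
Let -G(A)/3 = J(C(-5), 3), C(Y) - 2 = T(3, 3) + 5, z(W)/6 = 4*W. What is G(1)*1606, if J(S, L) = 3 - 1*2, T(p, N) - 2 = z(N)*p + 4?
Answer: -4818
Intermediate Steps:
z(W) = 24*W (z(W) = 6*(4*W) = 24*W)
T(p, N) = 6 + 24*N*p (T(p, N) = 2 + ((24*N)*p + 4) = 2 + (24*N*p + 4) = 2 + (4 + 24*N*p) = 6 + 24*N*p)
C(Y) = 229 (C(Y) = 2 + ((6 + 24*3*3) + 5) = 2 + ((6 + 216) + 5) = 2 + (222 + 5) = 2 + 227 = 229)
J(S, L) = 1 (J(S, L) = 3 - 2 = 1)
G(A) = -3 (G(A) = -3*1 = -3)
G(1)*1606 = -3*1606 = -4818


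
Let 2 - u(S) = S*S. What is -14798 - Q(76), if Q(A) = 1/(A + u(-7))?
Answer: -429143/29 ≈ -14798.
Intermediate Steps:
u(S) = 2 - S² (u(S) = 2 - S*S = 2 - S²)
Q(A) = 1/(-47 + A) (Q(A) = 1/(A + (2 - 1*(-7)²)) = 1/(A + (2 - 1*49)) = 1/(A + (2 - 49)) = 1/(A - 47) = 1/(-47 + A))
-14798 - Q(76) = -14798 - 1/(-47 + 76) = -14798 - 1/29 = -429143/29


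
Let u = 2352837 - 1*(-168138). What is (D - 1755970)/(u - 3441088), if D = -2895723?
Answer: 4651693/920113 ≈ 5.0556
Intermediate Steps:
u = 2520975 (u = 2352837 + 168138 = 2520975)
(D - 1755970)/(u - 3441088) = (-2895723 - 1755970)/(2520975 - 3441088) = -4651693/(-920113) = -4651693*(-1/920113) = 4651693/920113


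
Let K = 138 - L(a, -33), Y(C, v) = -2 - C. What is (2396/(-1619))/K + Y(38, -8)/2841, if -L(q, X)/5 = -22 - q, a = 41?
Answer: -517276/90458387 ≈ -0.0057184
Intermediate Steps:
L(q, X) = 110 + 5*q (L(q, X) = -5*(-22 - q) = 110 + 5*q)
K = -177 (K = 138 - (110 + 5*41) = 138 - (110 + 205) = 138 - 1*315 = 138 - 315 = -177)
(2396/(-1619))/K + Y(38, -8)/2841 = (2396/(-1619))/(-177) + (-2 - 1*38)/2841 = (2396*(-1/1619))*(-1/177) + (-2 - 38)*(1/2841) = -2396/1619*(-1/177) - 40*1/2841 = 2396/286563 - 40/2841 = -517276/90458387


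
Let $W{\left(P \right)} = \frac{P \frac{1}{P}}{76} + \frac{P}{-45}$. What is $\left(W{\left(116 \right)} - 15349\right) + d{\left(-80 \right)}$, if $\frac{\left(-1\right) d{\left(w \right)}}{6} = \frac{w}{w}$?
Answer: $- \frac{52522871}{3420} \approx -15358.0$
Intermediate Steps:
$d{\left(w \right)} = -6$ ($d{\left(w \right)} = - 6 \frac{w}{w} = \left(-6\right) 1 = -6$)
$W{\left(P \right)} = \frac{1}{76} - \frac{P}{45}$ ($W{\left(P \right)} = 1 \cdot \frac{1}{76} + P \left(- \frac{1}{45}\right) = \frac{1}{76} - \frac{P}{45}$)
$\left(W{\left(116 \right)} - 15349\right) + d{\left(-80 \right)} = \left(\left(\frac{1}{76} - \frac{116}{45}\right) - 15349\right) - 6 = \left(- \frac{8771}{3420} - 15349\right) - 6 = - \frac{52502351}{3420} - 6 = - \frac{52522871}{3420}$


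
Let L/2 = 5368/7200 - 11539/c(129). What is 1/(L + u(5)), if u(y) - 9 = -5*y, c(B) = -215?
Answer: 19350/1796273 ≈ 0.010772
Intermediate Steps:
u(y) = 9 - 5*y
L = 2105873/19350 (L = 2*(5368/7200 - 11539/(-215)) = 2*(5368*(1/7200) - 11539*(-1/215)) = 2*(671/900 + 11539/215) = 2*(2105873/38700) = 2105873/19350 ≈ 108.83)
1/(L + u(5)) = 1/(2105873/19350 + (9 - 5*5)) = 1/(2105873/19350 + (9 - 25)) = 1/(2105873/19350 - 16) = 1/(1796273/19350) = 19350/1796273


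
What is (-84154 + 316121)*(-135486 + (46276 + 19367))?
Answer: -16201271181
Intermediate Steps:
(-84154 + 316121)*(-135486 + (46276 + 19367)) = 231967*(-135486 + 65643) = 231967*(-69843) = -16201271181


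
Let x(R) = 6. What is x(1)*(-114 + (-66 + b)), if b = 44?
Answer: -816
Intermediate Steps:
x(1)*(-114 + (-66 + b)) = 6*(-114 + (-66 + 44)) = 6*(-114 - 22) = 6*(-136) = -816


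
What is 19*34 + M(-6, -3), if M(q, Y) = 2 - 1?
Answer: 647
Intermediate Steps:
M(q, Y) = 1
19*34 + M(-6, -3) = 19*34 + 1 = 646 + 1 = 647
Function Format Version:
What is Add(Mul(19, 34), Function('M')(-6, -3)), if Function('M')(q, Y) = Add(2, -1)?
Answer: 647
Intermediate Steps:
Function('M')(q, Y) = 1
Add(Mul(19, 34), Function('M')(-6, -3)) = Add(Mul(19, 34), 1) = Add(646, 1) = 647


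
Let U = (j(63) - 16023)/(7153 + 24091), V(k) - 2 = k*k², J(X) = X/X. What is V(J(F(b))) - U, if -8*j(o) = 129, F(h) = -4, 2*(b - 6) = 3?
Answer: 878169/249952 ≈ 3.5134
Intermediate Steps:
b = 15/2 (b = 6 + (½)*3 = 6 + 3/2 = 15/2 ≈ 7.5000)
j(o) = -129/8 (j(o) = -⅛*129 = -129/8)
J(X) = 1
V(k) = 2 + k³ (V(k) = 2 + k*k² = 2 + k³)
U = -128313/249952 (U = (-129/8 - 16023)/(7153 + 24091) = -128313/8/31244 = -128313/8*1/31244 = -128313/249952 ≈ -0.51335)
V(J(F(b))) - U = (2 + 1³) - 1*(-128313/249952) = (2 + 1) + 128313/249952 = 3 + 128313/249952 = 878169/249952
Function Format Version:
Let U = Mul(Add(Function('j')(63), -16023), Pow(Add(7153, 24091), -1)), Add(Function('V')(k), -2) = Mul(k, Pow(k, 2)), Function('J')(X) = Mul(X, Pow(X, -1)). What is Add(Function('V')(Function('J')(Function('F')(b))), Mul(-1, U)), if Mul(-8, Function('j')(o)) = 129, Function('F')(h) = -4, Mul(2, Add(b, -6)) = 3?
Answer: Rational(878169, 249952) ≈ 3.5134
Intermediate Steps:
b = Rational(15, 2) (b = Add(6, Mul(Rational(1, 2), 3)) = Add(6, Rational(3, 2)) = Rational(15, 2) ≈ 7.5000)
Function('j')(o) = Rational(-129, 8) (Function('j')(o) = Mul(Rational(-1, 8), 129) = Rational(-129, 8))
Function('J')(X) = 1
Function('V')(k) = Add(2, Pow(k, 3)) (Function('V')(k) = Add(2, Mul(k, Pow(k, 2))) = Add(2, Pow(k, 3)))
U = Rational(-128313, 249952) (U = Mul(Add(Rational(-129, 8), -16023), Pow(Add(7153, 24091), -1)) = Mul(Rational(-128313, 8), Pow(31244, -1)) = Mul(Rational(-128313, 8), Rational(1, 31244)) = Rational(-128313, 249952) ≈ -0.51335)
Add(Function('V')(Function('J')(Function('F')(b))), Mul(-1, U)) = Add(Add(2, Pow(1, 3)), Mul(-1, Rational(-128313, 249952))) = Add(Add(2, 1), Rational(128313, 249952)) = Add(3, Rational(128313, 249952)) = Rational(878169, 249952)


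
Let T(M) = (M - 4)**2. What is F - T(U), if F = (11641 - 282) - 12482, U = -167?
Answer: -30364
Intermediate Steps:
F = -1123 (F = 11359 - 12482 = -1123)
T(M) = (-4 + M)**2
F - T(U) = -1123 - (-4 - 167)**2 = -1123 - 1*(-171)**2 = -1123 - 1*29241 = -1123 - 29241 = -30364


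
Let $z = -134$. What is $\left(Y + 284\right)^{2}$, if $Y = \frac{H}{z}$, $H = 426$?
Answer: $\frac{354004225}{4489} \approx 78860.0$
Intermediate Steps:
$Y = - \frac{213}{67}$ ($Y = \frac{426}{-134} = 426 \left(- \frac{1}{134}\right) = - \frac{213}{67} \approx -3.1791$)
$\left(Y + 284\right)^{2} = \left(- \frac{213}{67} + 284\right)^{2} = \left(\frac{18815}{67}\right)^{2} = \frac{354004225}{4489}$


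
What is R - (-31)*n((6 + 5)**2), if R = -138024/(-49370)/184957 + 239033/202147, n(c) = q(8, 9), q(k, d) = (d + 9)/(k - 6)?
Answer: 258590275832801834/922935188631115 ≈ 280.18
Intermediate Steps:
q(k, d) = (9 + d)/(-6 + k)
n(c) = 9 (n(c) = (9 + 9)/(-6 + 8) = 18/2 = (1/2)*18 = 9)
R = 1091358204720749/922935188631115 (R = -138024*(-1/49370)*(1/184957) + 239033*(1/202147) = (69012/24685)*(1/184957) + 239033/202147 = 69012/4565663545 + 239033/202147 = 1091358204720749/922935188631115 ≈ 1.1825)
R - (-31)*n((6 + 5)**2) = 1091358204720749/922935188631115 - (-31)*9 = 1091358204720749/922935188631115 - 1*(-279) = 1091358204720749/922935188631115 + 279 = 258590275832801834/922935188631115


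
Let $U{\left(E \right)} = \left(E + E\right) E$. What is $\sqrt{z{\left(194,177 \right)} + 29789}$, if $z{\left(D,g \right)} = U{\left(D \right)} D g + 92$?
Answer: $\sqrt{2584719817} \approx 50840.0$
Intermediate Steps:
$U{\left(E \right)} = 2 E^{2}$ ($U{\left(E \right)} = 2 E E = 2 E^{2}$)
$z{\left(D,g \right)} = 92 + 2 g D^{3}$ ($z{\left(D,g \right)} = 2 D^{2} D g + 92 = 2 D^{3} g + 92 = 2 g D^{3} + 92 = 92 + 2 g D^{3}$)
$\sqrt{z{\left(194,177 \right)} + 29789} = \sqrt{\left(92 + 2 \cdot 177 \cdot 194^{3}\right) + 29789} = \sqrt{\left(92 + 2 \cdot 177 \cdot 7301384\right) + 29789} = \sqrt{\left(92 + 2584689936\right) + 29789} = \sqrt{2584690028 + 29789} = \sqrt{2584719817}$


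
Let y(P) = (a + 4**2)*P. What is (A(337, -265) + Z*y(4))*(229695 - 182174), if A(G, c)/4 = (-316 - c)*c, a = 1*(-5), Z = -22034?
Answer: -43502434156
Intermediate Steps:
a = -5
A(G, c) = 4*c*(-316 - c) (A(G, c) = 4*((-316 - c)*c) = 4*(c*(-316 - c)) = 4*c*(-316 - c))
y(P) = 11*P (y(P) = (-5 + 4**2)*P = (-5 + 16)*P = 11*P)
(A(337, -265) + Z*y(4))*(229695 - 182174) = (-4*(-265)*(316 - 265) - 242374*4)*(229695 - 182174) = (-4*(-265)*51 - 22034*44)*47521 = (54060 - 969496)*47521 = -915436*47521 = -43502434156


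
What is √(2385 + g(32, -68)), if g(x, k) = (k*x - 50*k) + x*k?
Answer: √1433 ≈ 37.855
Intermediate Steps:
g(x, k) = -50*k + 2*k*x (g(x, k) = (-50*k + k*x) + k*x = -50*k + 2*k*x)
√(2385 + g(32, -68)) = √(2385 + 2*(-68)*(-25 + 32)) = √(2385 + 2*(-68)*7) = √(2385 - 952) = √1433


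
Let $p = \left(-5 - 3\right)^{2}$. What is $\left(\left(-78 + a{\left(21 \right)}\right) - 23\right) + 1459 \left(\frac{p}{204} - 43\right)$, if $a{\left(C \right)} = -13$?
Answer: $- \frac{3182057}{51} \approx -62393.0$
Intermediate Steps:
$p = 64$ ($p = \left(-8\right)^{2} = 64$)
$\left(\left(-78 + a{\left(21 \right)}\right) - 23\right) + 1459 \left(\frac{p}{204} - 43\right) = \left(\left(-78 - 13\right) - 23\right) + 1459 \left(\frac{64}{204} - 43\right) = \left(-91 - 23\right) + 1459 \left(64 \cdot \frac{1}{204} - 43\right) = -114 + 1459 \left(\frac{16}{51} - 43\right) = -114 + 1459 \left(- \frac{2177}{51}\right) = -114 - \frac{3176243}{51} = - \frac{3182057}{51}$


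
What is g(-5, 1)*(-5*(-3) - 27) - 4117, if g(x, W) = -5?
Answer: -4057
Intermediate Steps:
g(-5, 1)*(-5*(-3) - 27) - 4117 = -5*(-5*(-3) - 27) - 4117 = -5*(15 - 27) - 4117 = -5*(-12) - 4117 = 60 - 4117 = -4057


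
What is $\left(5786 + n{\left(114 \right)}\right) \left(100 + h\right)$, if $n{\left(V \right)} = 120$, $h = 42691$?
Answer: $252723646$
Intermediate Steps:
$\left(5786 + n{\left(114 \right)}\right) \left(100 + h\right) = \left(5786 + 120\right) \left(100 + 42691\right) = 5906 \cdot 42791 = 252723646$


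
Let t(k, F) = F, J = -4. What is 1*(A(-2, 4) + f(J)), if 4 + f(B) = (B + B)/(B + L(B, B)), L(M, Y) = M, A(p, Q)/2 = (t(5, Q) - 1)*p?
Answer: -15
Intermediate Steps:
A(p, Q) = 2*p*(-1 + Q) (A(p, Q) = 2*((Q - 1)*p) = 2*((-1 + Q)*p) = 2*(p*(-1 + Q)) = 2*p*(-1 + Q))
f(B) = -3 (f(B) = -4 + (B + B)/(B + B) = -4 + (2*B)/((2*B)) = -4 + (2*B)*(1/(2*B)) = -4 + 1 = -3)
1*(A(-2, 4) + f(J)) = 1*(2*(-2)*(-1 + 4) - 3) = 1*(2*(-2)*3 - 3) = 1*(-12 - 3) = 1*(-15) = -15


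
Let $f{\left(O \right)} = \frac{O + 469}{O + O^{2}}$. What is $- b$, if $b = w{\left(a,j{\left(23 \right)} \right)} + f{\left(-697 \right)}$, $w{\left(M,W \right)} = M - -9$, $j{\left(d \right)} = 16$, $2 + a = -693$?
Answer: $\frac{27732255}{40426} \approx 686.0$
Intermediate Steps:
$a = -695$ ($a = -2 - 693 = -695$)
$f{\left(O \right)} = \frac{469 + O}{O + O^{2}}$
$w{\left(M,W \right)} = 9 + M$ ($w{\left(M,W \right)} = M + 9 = 9 + M$)
$b = - \frac{27732255}{40426}$ ($b = \left(9 - 695\right) + \frac{469 - 697}{\left(-697\right) \left(1 - 697\right)} = -686 - \frac{1}{697} \frac{1}{-696} \left(-228\right) = -686 - \left(- \frac{1}{485112}\right) \left(-228\right) = -686 - \frac{19}{40426} = - \frac{27732255}{40426} \approx -686.0$)
$- b = \left(-1\right) \left(- \frac{27732255}{40426}\right) = \frac{27732255}{40426}$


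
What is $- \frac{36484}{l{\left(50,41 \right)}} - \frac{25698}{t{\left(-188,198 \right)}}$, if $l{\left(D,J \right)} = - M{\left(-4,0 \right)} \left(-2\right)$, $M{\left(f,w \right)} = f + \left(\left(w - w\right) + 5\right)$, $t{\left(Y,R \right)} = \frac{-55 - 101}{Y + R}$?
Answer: $- \frac{215731}{13} \approx -16595.0$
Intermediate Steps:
$t{\left(Y,R \right)} = - \frac{156}{R + Y}$
$M{\left(f,w \right)} = 5 + f$ ($M{\left(f,w \right)} = f + \left(0 + 5\right) = f + 5 = 5 + f$)
$l{\left(D,J \right)} = 2$ ($l{\left(D,J \right)} = - (5 - 4) \left(-2\right) = \left(-1\right) 1 \left(-2\right) = \left(-1\right) \left(-2\right) = 2$)
$- \frac{36484}{l{\left(50,41 \right)}} - \frac{25698}{t{\left(-188,198 \right)}} = - \frac{36484}{2} - \frac{25698}{\left(-156\right) \frac{1}{198 - 188}} = \left(-36484\right) \frac{1}{2} - \frac{25698}{\left(-156\right) \frac{1}{10}} = -18242 - \frac{25698}{\left(-156\right) \frac{1}{10}} = -18242 - \frac{25698}{- \frac{78}{5}} = -18242 - - \frac{21415}{13} = -18242 + \frac{21415}{13} = - \frac{215731}{13}$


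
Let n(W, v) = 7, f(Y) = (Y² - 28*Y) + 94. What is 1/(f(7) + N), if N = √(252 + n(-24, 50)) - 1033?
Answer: -1086/1179137 - √259/1179137 ≈ -0.00093466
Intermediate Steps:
f(Y) = 94 + Y² - 28*Y
N = -1033 + √259 (N = √(252 + 7) - 1033 = √259 - 1033 = -1033 + √259 ≈ -1016.9)
1/(f(7) + N) = 1/((94 + 7² - 28*7) + (-1033 + √259)) = 1/((94 + 49 - 196) + (-1033 + √259)) = 1/(-53 + (-1033 + √259)) = 1/(-1086 + √259)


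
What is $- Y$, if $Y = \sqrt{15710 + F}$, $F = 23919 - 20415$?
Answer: $- \sqrt{19214} \approx -138.61$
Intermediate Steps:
$F = 3504$
$Y = \sqrt{19214}$ ($Y = \sqrt{15710 + 3504} = \sqrt{19214} \approx 138.61$)
$- Y = - \sqrt{19214}$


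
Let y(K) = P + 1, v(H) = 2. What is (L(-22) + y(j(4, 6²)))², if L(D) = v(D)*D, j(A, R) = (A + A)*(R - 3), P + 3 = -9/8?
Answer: 142129/64 ≈ 2220.8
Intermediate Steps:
P = -33/8 (P = -3 - 9/8 = -33/8 ≈ -4.1250)
j(A, R) = 2*A*(-3 + R) (j(A, R) = (2*A)*(-3 + R) = 2*A*(-3 + R))
L(D) = 2*D
y(K) = -25/8 (y(K) = -33/8 + 1 = -25/8)
(L(-22) + y(j(4, 6²)))² = (2*(-22) - 25/8)² = (-44 - 25/8)² = (-377/8)² = 142129/64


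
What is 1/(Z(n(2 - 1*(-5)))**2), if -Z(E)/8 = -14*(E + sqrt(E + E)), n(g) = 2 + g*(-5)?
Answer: I/(413952*(2*sqrt(66) + 31*I)) ≈ 6.1133e-8 + 3.2042e-8*I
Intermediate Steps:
n(g) = 2 - 5*g
Z(E) = 112*E + 112*sqrt(2)*sqrt(E) (Z(E) = -(-112)*(E + sqrt(E + E)) = -(-112)*(E + sqrt(2*E)) = -(-112)*(E + sqrt(2)*sqrt(E)) = -8*(-14*E - 14*sqrt(2)*sqrt(E)) = 112*E + 112*sqrt(2)*sqrt(E))
1/(Z(n(2 - 1*(-5)))**2) = 1/((112*(2 - 5*(2 - 1*(-5))) + 112*sqrt(2)*sqrt(2 - 5*(2 - 1*(-5))))**2) = 1/((112*(2 - 5*(2 + 5)) + 112*sqrt(2)*sqrt(2 - 5*(2 + 5)))**2) = 1/((112*(2 - 5*7) + 112*sqrt(2)*sqrt(2 - 5*7))**2) = 1/((112*(2 - 35) + 112*sqrt(2)*sqrt(2 - 35))**2) = 1/((112*(-33) + 112*sqrt(2)*sqrt(-33))**2) = 1/((-3696 + 112*sqrt(2)*(I*sqrt(33)))**2) = 1/((-3696 + 112*I*sqrt(66))**2) = (-3696 + 112*I*sqrt(66))**(-2)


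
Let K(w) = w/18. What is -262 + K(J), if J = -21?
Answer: -1579/6 ≈ -263.17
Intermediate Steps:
K(w) = w/18 (K(w) = w*(1/18) = w/18)
-262 + K(J) = -262 + (1/18)*(-21) = -262 - 7/6 = -1579/6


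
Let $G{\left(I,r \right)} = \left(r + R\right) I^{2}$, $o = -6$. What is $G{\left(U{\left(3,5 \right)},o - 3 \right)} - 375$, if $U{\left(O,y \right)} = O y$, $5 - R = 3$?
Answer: $-1950$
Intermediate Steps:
$R = 2$ ($R = 5 - 3 = 2$)
$G{\left(I,r \right)} = I^{2} \left(2 + r\right)$ ($G{\left(I,r \right)} = \left(r + 2\right) I^{2} = \left(2 + r\right) I^{2} = I^{2} \left(2 + r\right)$)
$G{\left(U{\left(3,5 \right)},o - 3 \right)} - 375 = \left(3 \cdot 5\right)^{2} \left(2 - 9\right) - 375 = 15^{2} \left(2 - 9\right) - 375 = 225 \left(-7\right) - 375 = -1575 - 375 = -1950$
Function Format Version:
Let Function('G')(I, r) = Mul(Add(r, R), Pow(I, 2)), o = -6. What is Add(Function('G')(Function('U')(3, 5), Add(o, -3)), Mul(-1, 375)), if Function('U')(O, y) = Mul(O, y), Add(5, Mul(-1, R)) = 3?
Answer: -1950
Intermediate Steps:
R = 2 (R = Add(5, Mul(-1, 3)) = Add(5, -3) = 2)
Function('G')(I, r) = Mul(Pow(I, 2), Add(2, r)) (Function('G')(I, r) = Mul(Add(r, 2), Pow(I, 2)) = Mul(Add(2, r), Pow(I, 2)) = Mul(Pow(I, 2), Add(2, r)))
Add(Function('G')(Function('U')(3, 5), Add(o, -3)), Mul(-1, 375)) = Add(Mul(Pow(Mul(3, 5), 2), Add(2, Add(-6, -3))), Mul(-1, 375)) = Add(Mul(Pow(15, 2), Add(2, -9)), -375) = Add(Mul(225, -7), -375) = Add(-1575, -375) = -1950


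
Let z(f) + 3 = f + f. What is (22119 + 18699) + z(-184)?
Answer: 40447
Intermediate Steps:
z(f) = -3 + 2*f (z(f) = -3 + (f + f) = -3 + 2*f)
(22119 + 18699) + z(-184) = (22119 + 18699) + (-3 + 2*(-184)) = 40818 + (-3 - 368) = 40818 - 371 = 40447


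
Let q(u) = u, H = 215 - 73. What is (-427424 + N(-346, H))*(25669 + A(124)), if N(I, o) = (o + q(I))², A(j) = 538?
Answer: -10110870256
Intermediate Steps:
H = 142
N(I, o) = (I + o)² (N(I, o) = (o + I)² = (I + o)²)
(-427424 + N(-346, H))*(25669 + A(124)) = (-427424 + (-346 + 142)²)*(25669 + 538) = (-427424 + (-204)²)*26207 = (-427424 + 41616)*26207 = -385808*26207 = -10110870256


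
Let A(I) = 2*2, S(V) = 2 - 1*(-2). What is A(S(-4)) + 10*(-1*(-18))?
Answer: 184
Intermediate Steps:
S(V) = 4 (S(V) = 2 + 2 = 4)
A(I) = 4
A(S(-4)) + 10*(-1*(-18)) = 4 + 10*(-1*(-18)) = 4 + 10*18 = 4 + 180 = 184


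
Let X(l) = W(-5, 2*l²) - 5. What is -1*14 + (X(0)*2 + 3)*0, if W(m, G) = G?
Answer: -14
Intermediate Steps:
X(l) = -5 + 2*l² (X(l) = 2*l² - 5 = -5 + 2*l²)
-1*14 + (X(0)*2 + 3)*0 = -1*14 + ((-5 + 2*0²)*2 + 3)*0 = -14 + ((-5 + 2*0)*2 + 3)*0 = -14 + ((-5 + 0)*2 + 3)*0 = -14 + (-5*2 + 3)*0 = -14 + (-10 + 3)*0 = -14 - 7*0 = -14 + 0 = -14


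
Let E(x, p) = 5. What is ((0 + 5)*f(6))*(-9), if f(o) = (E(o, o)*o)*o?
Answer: -8100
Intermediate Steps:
f(o) = 5*o**2 (f(o) = (5*o)*o = 5*o**2)
((0 + 5)*f(6))*(-9) = ((0 + 5)*(5*6**2))*(-9) = (5*(5*36))*(-9) = (5*180)*(-9) = 900*(-9) = -8100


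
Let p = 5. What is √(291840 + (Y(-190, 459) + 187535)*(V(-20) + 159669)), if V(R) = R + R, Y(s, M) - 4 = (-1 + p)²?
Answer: √29939508935 ≈ 1.7303e+5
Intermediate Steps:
Y(s, M) = 20 (Y(s, M) = 4 + (-1 + 5)² = 4 + 4² = 4 + 16 = 20)
V(R) = 2*R
√(291840 + (Y(-190, 459) + 187535)*(V(-20) + 159669)) = √(291840 + (20 + 187535)*(2*(-20) + 159669)) = √(291840 + 187555*(-40 + 159669)) = √(291840 + 187555*159629) = √(291840 + 29939217095) = √29939508935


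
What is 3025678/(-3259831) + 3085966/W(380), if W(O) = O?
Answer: 5029288937053/619367890 ≈ 8120.0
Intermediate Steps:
3025678/(-3259831) + 3085966/W(380) = 3025678/(-3259831) + 3085966/380 = 3025678*(-1/3259831) + 3085966*(1/380) = -3025678/3259831 + 1542983/190 = 5029288937053/619367890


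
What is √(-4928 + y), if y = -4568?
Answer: 2*I*√2374 ≈ 97.447*I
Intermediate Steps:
√(-4928 + y) = √(-4928 - 4568) = √(-9496) = 2*I*√2374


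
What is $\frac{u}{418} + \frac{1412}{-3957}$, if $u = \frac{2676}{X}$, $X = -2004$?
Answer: $- \frac{99448483}{276222342} \approx -0.36003$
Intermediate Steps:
$u = - \frac{223}{167}$ ($u = \frac{2676}{-2004} = 2676 \left(- \frac{1}{2004}\right) = - \frac{223}{167} \approx -1.3353$)
$\frac{u}{418} + \frac{1412}{-3957} = - \frac{223}{167 \cdot 418} + \frac{1412}{-3957} = \left(- \frac{223}{167}\right) \frac{1}{418} + 1412 \left(- \frac{1}{3957}\right) = - \frac{223}{69806} - \frac{1412}{3957} = - \frac{99448483}{276222342}$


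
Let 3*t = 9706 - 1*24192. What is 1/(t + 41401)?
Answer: 3/109717 ≈ 2.7343e-5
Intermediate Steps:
t = -14486/3 (t = (9706 - 1*24192)/3 = (9706 - 24192)/3 = (⅓)*(-14486) = -14486/3 ≈ -4828.7)
1/(t + 41401) = 1/(-14486/3 + 41401) = 1/(109717/3) = 3/109717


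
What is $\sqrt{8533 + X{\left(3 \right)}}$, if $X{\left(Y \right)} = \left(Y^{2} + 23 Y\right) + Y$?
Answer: $\sqrt{8614} \approx 92.812$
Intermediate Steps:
$X{\left(Y \right)} = Y^{2} + 24 Y$
$\sqrt{8533 + X{\left(3 \right)}} = \sqrt{8533 + 3 \left(24 + 3\right)} = \sqrt{8533 + 3 \cdot 27} = \sqrt{8533 + 81} = \sqrt{8614}$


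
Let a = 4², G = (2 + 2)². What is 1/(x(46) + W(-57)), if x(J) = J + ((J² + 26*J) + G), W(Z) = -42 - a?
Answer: 1/3316 ≈ 0.00030157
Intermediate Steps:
G = 16 (G = 4² = 16)
a = 16
W(Z) = -58 (W(Z) = -42 - 1*16 = -42 - 16 = -58)
x(J) = 16 + J² + 27*J (x(J) = J + ((J² + 26*J) + 16) = J + (16 + J² + 26*J) = 16 + J² + 27*J)
1/(x(46) + W(-57)) = 1/((16 + 46² + 27*46) - 58) = 1/((16 + 2116 + 1242) - 58) = 1/(3374 - 58) = 1/3316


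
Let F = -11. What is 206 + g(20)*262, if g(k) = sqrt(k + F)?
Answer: 992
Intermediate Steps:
g(k) = sqrt(-11 + k) (g(k) = sqrt(k - 11) = sqrt(-11 + k))
206 + g(20)*262 = 206 + sqrt(-11 + 20)*262 = 206 + sqrt(9)*262 = 206 + 3*262 = 206 + 786 = 992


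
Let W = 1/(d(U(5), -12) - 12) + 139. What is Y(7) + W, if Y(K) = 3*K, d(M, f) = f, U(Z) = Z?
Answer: 3839/24 ≈ 159.96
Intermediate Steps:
W = 3335/24 (W = 1/(-12 - 12) + 139 = 1/(-24) + 139 = -1/24 + 139 = 3335/24 ≈ 138.96)
Y(7) + W = 3*7 + 3335/24 = 21 + 3335/24 = 3839/24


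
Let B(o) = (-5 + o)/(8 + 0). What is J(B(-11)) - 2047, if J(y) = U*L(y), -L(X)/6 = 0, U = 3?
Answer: -2047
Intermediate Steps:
L(X) = 0 (L(X) = -6*0 = 0)
B(o) = -5/8 + o/8 (B(o) = (-5 + o)/8 = (-5 + o)*(⅛) = -5/8 + o/8)
J(y) = 0 (J(y) = 3*0 = 0)
J(B(-11)) - 2047 = 0 - 2047 = -2047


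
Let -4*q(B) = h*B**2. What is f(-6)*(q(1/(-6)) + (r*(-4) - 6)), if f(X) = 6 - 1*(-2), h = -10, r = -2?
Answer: 149/9 ≈ 16.556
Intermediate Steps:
f(X) = 8 (f(X) = 6 + 2 = 8)
q(B) = 5*B**2/2 (q(B) = -(-5)*B**2/2 = 5*B**2/2)
f(-6)*(q(1/(-6)) + (r*(-4) - 6)) = 8*(5*(1/(-6))**2/2 + (-2*(-4) - 6)) = 8*(5*(-1/6)**2/2 + (8 - 6)) = 8*((5/2)*(1/36) + 2) = 8*(5/72 + 2) = 8*(149/72) = 149/9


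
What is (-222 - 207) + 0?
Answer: -429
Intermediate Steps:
(-222 - 207) + 0 = -429 + 0 = -429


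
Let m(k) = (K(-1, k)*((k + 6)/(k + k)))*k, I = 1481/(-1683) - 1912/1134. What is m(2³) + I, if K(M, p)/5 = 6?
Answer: 21994015/106029 ≈ 207.43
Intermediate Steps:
K(M, p) = 30 (K(M, p) = 5*6 = 30)
I = -272075/106029 (I = 1481*(-1/1683) - 1912*1/1134 = -1481/1683 - 956/567 = -272075/106029 ≈ -2.5660)
m(k) = 90 + 15*k (m(k) = (30*((k + 6)/(k + k)))*k = (30*((6 + k)/((2*k))))*k = (30*((6 + k)*(1/(2*k))))*k = (30*((6 + k)/(2*k)))*k = (15*(6 + k)/k)*k = 90 + 15*k)
m(2³) + I = (90 + 15*2³) - 272075/106029 = (90 + 15*8) - 272075/106029 = (90 + 120) - 272075/106029 = 210 - 272075/106029 = 21994015/106029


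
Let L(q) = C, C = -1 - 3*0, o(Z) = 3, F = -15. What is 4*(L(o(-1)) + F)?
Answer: -64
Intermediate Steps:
C = -1 (C = -1 + 0 = -1)
L(q) = -1
4*(L(o(-1)) + F) = 4*(-1 - 15) = 4*(-16) = -64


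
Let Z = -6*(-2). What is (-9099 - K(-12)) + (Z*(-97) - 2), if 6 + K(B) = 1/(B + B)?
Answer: -246215/24 ≈ -10259.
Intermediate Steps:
Z = 12
K(B) = -6 + 1/(2*B) (K(B) = -6 + 1/(B + B) = -6 + 1/(2*B))
(-9099 - K(-12)) + (Z*(-97) - 2) = (-9099 - (-6 + (½)/(-12))) + (12*(-97) - 2) = (-9099 - (-6 + (½)*(-1/12))) + (-1164 - 2) = (-9099 - (-6 - 1/24)) - 1166 = (-9099 - 1*(-145/24)) - 1166 = (-9099 + 145/24) - 1166 = -218231/24 - 1166 = -246215/24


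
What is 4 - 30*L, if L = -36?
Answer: 1084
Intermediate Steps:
4 - 30*L = 4 - 30*(-36) = 4 + 1080 = 1084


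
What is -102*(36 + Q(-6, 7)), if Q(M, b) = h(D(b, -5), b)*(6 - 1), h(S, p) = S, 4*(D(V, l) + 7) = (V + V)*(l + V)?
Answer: -3672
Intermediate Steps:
D(V, l) = -7 + V*(V + l)/2 (D(V, l) = -7 + ((V + V)*(l + V))/4 = -7 + ((2*V)*(V + l))/4 = -7 + (2*V*(V + l))/4 = -7 + V*(V + l)/2)
Q(M, b) = -35 - 25*b/2 + 5*b²/2 (Q(M, b) = (-7 + b²/2 + (½)*b*(-5))*(6 - 1) = (-7 + b²/2 - 5*b/2)*5 = -35 - 25*b/2 + 5*b²/2)
-102*(36 + Q(-6, 7)) = -102*(36 + (-35 - 25/2*7 + (5/2)*7²)) = -102*(36 + (-35 - 175/2 + (5/2)*49)) = -102*(36 + (-35 - 175/2 + 245/2)) = -102*(36 + 0) = -102*36 = -3672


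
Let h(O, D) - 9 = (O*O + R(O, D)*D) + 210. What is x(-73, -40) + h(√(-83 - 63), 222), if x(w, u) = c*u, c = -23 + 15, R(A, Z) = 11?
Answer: 2835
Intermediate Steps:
h(O, D) = 219 + O² + 11*D (h(O, D) = 9 + ((O*O + 11*D) + 210) = 9 + ((O² + 11*D) + 210) = 9 + (210 + O² + 11*D) = 219 + O² + 11*D)
c = -8
x(w, u) = -8*u
x(-73, -40) + h(√(-83 - 63), 222) = -8*(-40) + (219 + (√(-83 - 63))² + 11*222) = 320 + (219 + (√(-146))² + 2442) = 320 + (219 + (I*√146)² + 2442) = 320 + (219 - 146 + 2442) = 320 + 2515 = 2835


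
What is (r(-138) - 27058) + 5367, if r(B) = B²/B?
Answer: -21829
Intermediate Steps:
r(B) = B
(r(-138) - 27058) + 5367 = (-138 - 27058) + 5367 = -27196 + 5367 = -21829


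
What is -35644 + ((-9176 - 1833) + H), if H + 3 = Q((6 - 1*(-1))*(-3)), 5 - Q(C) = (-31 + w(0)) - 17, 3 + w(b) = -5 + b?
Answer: -46595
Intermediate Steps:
w(b) = -8 + b (w(b) = -3 + (-5 + b) = -8 + b)
Q(C) = 61 (Q(C) = 5 - ((-31 + (-8 + 0)) - 17) = 5 - ((-31 - 8) - 17) = 5 - (-39 - 17) = 5 - 1*(-56) = 5 + 56 = 61)
H = 58 (H = -3 + 61 = 58)
-35644 + ((-9176 - 1833) + H) = -35644 + ((-9176 - 1833) + 58) = -35644 + (-11009 + 58) = -35644 - 10951 = -46595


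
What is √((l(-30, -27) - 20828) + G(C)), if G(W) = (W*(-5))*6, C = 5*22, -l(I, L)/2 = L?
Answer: I*√24074 ≈ 155.16*I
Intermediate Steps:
l(I, L) = -2*L
C = 110
G(W) = -30*W (G(W) = -5*W*6 = -30*W)
√((l(-30, -27) - 20828) + G(C)) = √((-2*(-27) - 20828) - 30*110) = √((54 - 20828) - 3300) = √(-20774 - 3300) = √(-24074) = I*√24074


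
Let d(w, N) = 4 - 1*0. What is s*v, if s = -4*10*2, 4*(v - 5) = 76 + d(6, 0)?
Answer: -2000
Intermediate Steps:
d(w, N) = 4 (d(w, N) = 4 + 0 = 4)
v = 25 (v = 5 + (76 + 4)/4 = 5 + (1/4)*80 = 5 + 20 = 25)
s = -80 (s = -40*2 = -80)
s*v = -80*25 = -2000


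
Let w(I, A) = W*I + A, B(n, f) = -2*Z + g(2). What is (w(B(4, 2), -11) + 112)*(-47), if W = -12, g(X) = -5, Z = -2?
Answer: -5311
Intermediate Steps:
B(n, f) = -1 (B(n, f) = -2*(-2) - 5 = 4 - 5 = -1)
w(I, A) = A - 12*I (w(I, A) = -12*I + A = A - 12*I)
(w(B(4, 2), -11) + 112)*(-47) = ((-11 - 12*(-1)) + 112)*(-47) = ((-11 + 12) + 112)*(-47) = (1 + 112)*(-47) = 113*(-47) = -5311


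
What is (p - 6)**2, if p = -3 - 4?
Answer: 169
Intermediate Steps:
p = -7
(p - 6)**2 = (-7 - 6)**2 = (-13)**2 = 169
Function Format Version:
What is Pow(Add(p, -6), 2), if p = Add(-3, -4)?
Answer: 169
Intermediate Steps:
p = -7
Pow(Add(p, -6), 2) = Pow(Add(-7, -6), 2) = Pow(-13, 2) = 169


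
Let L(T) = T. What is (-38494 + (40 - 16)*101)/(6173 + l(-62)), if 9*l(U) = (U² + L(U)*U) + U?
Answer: -108210/21061 ≈ -5.1379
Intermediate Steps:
l(U) = U/9 + 2*U²/9 (l(U) = ((U² + U*U) + U)/9 = ((U² + U²) + U)/9 = (2*U² + U)/9 = (U + 2*U²)/9 = U/9 + 2*U²/9)
(-38494 + (40 - 16)*101)/(6173 + l(-62)) = (-38494 + (40 - 16)*101)/(6173 + (⅑)*(-62)*(1 + 2*(-62))) = (-38494 + 24*101)/(6173 + (⅑)*(-62)*(1 - 124)) = (-38494 + 2424)/(6173 + (⅑)*(-62)*(-123)) = -36070/(6173 + 2542/3) = -36070/21061/3 = -36070*3/21061 = -108210/21061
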